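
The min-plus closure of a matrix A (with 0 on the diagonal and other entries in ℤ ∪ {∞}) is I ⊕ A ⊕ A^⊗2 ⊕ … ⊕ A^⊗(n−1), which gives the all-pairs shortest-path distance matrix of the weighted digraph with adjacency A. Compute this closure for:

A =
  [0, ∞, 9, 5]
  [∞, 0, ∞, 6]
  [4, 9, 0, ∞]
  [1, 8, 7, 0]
Closure =
  [0, 13, 9, 5]
  [7, 0, 13, 6]
  [4, 9, 0, 9]
  [1, 8, 7, 0]

This is the Floyd-Warshall all-pairs shortest-path computation. For each intermediate vertex k = 0, 1, …, 3, update dist[i][j] ← min(dist[i][j], dist[i][k] + dist[k][j]). The final matrix gives, for each (i, j), the minimum total weight of any directed path from i to j (possibly empty when i = j).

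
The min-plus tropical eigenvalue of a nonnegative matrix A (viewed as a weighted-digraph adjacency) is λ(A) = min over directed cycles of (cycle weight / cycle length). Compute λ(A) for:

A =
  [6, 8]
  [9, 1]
λ(A) = 1

Enumerate directed cycles and compute their means (weight / length). Sample:
  cycle 0 → 0: weight = 6, length = 1, mean = 6/1 ≈ 6.000
  cycle 1 → 1: weight = 1, length = 1, mean = 1/1 ≈ 1.000
  cycle 0 → 1 → 0: weight = 17, length = 2, mean = 17/2 ≈ 8.500
  cycle 1 → 0 → 1: weight = 17, length = 2, mean = 17/2 ≈ 8.500
Minimum mean = 1.000, attained e.g. along the cycle 1 → 1 with weight 1 and length 1. So λ(A) = 1/1 = 1.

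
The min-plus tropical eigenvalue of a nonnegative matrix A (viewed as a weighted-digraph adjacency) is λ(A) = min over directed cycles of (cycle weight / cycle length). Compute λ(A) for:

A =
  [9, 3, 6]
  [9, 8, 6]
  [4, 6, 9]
λ(A) = 13/3

Enumerate directed cycles and compute their means (weight / length). Sample:
  cycle 0 → 0: weight = 9, length = 1, mean = 9/1 ≈ 9.000
  cycle 1 → 1: weight = 8, length = 1, mean = 8/1 ≈ 8.000
  cycle 2 → 2: weight = 9, length = 1, mean = 9/1 ≈ 9.000
  cycle 0 → 1 → 0: weight = 12, length = 2, mean = 12/2 ≈ 6.000
  cycle 0 → 2 → 0: weight = 10, length = 2, mean = 10/2 ≈ 5.000
  cycle 1 → 0 → 1: weight = 12, length = 2, mean = 12/2 ≈ 6.000
Minimum mean = 4.333, attained e.g. along the cycle 0 → 1 → 2 → 0 with weight 13 and length 3. So λ(A) = 13/3 = 13/3.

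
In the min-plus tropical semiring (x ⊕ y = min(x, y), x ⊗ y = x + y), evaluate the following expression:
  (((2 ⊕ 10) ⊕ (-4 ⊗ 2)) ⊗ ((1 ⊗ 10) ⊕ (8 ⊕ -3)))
(((2 ⊕ 10) ⊕ (-4 ⊗ 2)) ⊗ ((1 ⊗ 10) ⊕ (8 ⊕ -3))) = -5

Expand innermost to outermost. Recall ⊕ takes the minimum of its arguments and ⊗ takes their sum. Working out the expression (((2 ⊕ 10) ⊕ (-4 ⊗ 2)) ⊗ ((1 ⊗ 10) ⊕ (8 ⊕ -3))) gives -5.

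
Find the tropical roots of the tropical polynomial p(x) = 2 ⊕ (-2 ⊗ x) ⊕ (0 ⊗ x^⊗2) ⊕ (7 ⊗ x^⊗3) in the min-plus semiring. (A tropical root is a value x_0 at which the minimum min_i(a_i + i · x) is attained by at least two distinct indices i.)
Roots: {-7, -2, 4}

Each tropical root is a break point of the lower envelope of the lines y = a_i + i · x (there are 4 lines, with slopes 0, 1, ..., 3). Only the lines that attain the minimum somewhere contribute to roots; other lines are dominated. Here the surviving (envelope) indices are i = 3, i = 2, i = 1, i = 0.
Intersections between consecutive envelope lines give the roots: for adjacent envelope indices i < j the intersection is x = (a_i − a_j) / (j − i). Reading off the sorted break points: {-7, -2, 4}.
Verification: at each break x_0, at least two indices attain the minimum of min_i(a_i + i · x_0).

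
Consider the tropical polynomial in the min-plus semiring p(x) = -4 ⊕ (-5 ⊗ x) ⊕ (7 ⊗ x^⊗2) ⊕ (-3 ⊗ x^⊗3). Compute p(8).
p(8) = -4

A tropical monomial a ⊗ x^⊗i evaluates to a + i · x. Evaluating each term at x = 8:
  Term 0 contributes -4 + 0 · 8 = -4
  Term 1 contributes -5 + 1 · 8 = 3
  Term 2 contributes 7 + 2 · 8 = 23
  Term 3 contributes -3 + 3 · 8 = 21
p(8) = ⊕ of these = min[-4, 3, 23, 21] = -4.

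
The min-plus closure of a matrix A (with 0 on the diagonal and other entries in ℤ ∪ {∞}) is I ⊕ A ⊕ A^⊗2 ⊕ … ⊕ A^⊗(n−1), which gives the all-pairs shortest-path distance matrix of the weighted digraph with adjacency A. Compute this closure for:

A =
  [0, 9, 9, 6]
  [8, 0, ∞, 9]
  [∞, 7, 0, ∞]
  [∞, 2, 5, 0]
Closure =
  [0, 8, 9, 6]
  [8, 0, 14, 9]
  [15, 7, 0, 16]
  [10, 2, 5, 0]

This is the Floyd-Warshall all-pairs shortest-path computation. For each intermediate vertex k = 0, 1, …, 3, update dist[i][j] ← min(dist[i][j], dist[i][k] + dist[k][j]). The final matrix gives, for each (i, j), the minimum total weight of any directed path from i to j (possibly empty when i = j).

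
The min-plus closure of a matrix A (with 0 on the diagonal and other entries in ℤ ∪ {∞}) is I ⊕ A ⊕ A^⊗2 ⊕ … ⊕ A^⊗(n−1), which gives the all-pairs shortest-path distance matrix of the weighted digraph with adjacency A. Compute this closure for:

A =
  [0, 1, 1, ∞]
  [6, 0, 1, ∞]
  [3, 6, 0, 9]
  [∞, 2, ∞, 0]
Closure =
  [0, 1, 1, 10]
  [4, 0, 1, 10]
  [3, 4, 0, 9]
  [6, 2, 3, 0]

This is the Floyd-Warshall all-pairs shortest-path computation. For each intermediate vertex k = 0, 1, …, 3, update dist[i][j] ← min(dist[i][j], dist[i][k] + dist[k][j]). The final matrix gives, for each (i, j), the minimum total weight of any directed path from i to j (possibly empty when i = j).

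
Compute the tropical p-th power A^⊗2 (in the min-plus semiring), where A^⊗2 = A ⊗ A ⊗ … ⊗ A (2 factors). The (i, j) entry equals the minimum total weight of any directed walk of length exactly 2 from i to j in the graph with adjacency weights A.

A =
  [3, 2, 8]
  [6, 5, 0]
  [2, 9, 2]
A^⊗2 =
  [6, 5, 2]
  [2, 8, 2]
  [4, 4, 4]

Each entry (A^⊗2)_ij equals the minimum over all length-2 walks i = v_0 → v_1 → … → v_2 = j of Σ_t A[v_t][v_{t+1}]. For example, for (i, j) = (0, 2) we minimise over 3 possible intermediate vertex sequences; the minimum is 2, attained along the walk 0 → 1 → 2.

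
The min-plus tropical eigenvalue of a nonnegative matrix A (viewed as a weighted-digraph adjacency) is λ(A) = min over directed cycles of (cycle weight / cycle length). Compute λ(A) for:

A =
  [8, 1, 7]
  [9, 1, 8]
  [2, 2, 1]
λ(A) = 1

Enumerate directed cycles and compute their means (weight / length). Sample:
  cycle 0 → 0: weight = 8, length = 1, mean = 8/1 ≈ 8.000
  cycle 1 → 1: weight = 1, length = 1, mean = 1/1 ≈ 1.000
  cycle 2 → 2: weight = 1, length = 1, mean = 1/1 ≈ 1.000
  cycle 0 → 1 → 0: weight = 10, length = 2, mean = 10/2 ≈ 5.000
  cycle 0 → 2 → 0: weight = 9, length = 2, mean = 9/2 ≈ 4.500
  cycle 1 → 0 → 1: weight = 10, length = 2, mean = 10/2 ≈ 5.000
Minimum mean = 1.000, attained e.g. along the cycle 1 → 1 with weight 1 and length 1. So λ(A) = 1/1 = 1.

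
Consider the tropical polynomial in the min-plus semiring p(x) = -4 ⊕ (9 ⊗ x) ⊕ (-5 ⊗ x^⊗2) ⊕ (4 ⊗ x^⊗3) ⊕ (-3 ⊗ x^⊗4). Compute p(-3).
p(-3) = -15

A tropical monomial a ⊗ x^⊗i evaluates to a + i · x. Evaluating each term at x = -3:
  Term 0 contributes -4 + 0 · -3 = -4
  Term 1 contributes 9 + 1 · -3 = 6
  Term 2 contributes -5 + 2 · -3 = -11
  Term 3 contributes 4 + 3 · -3 = -5
  Term 4 contributes -3 + 4 · -3 = -15
p(-3) = ⊕ of these = min[-4, 6, -11, -5, -15] = -15.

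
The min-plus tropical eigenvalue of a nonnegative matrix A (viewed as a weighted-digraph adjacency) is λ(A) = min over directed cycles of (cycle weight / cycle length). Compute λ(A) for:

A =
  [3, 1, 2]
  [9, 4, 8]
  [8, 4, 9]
λ(A) = 3

Enumerate directed cycles and compute their means (weight / length). Sample:
  cycle 0 → 0: weight = 3, length = 1, mean = 3/1 ≈ 3.000
  cycle 1 → 1: weight = 4, length = 1, mean = 4/1 ≈ 4.000
  cycle 2 → 2: weight = 9, length = 1, mean = 9/1 ≈ 9.000
  cycle 0 → 1 → 0: weight = 10, length = 2, mean = 10/2 ≈ 5.000
  cycle 0 → 2 → 0: weight = 10, length = 2, mean = 10/2 ≈ 5.000
  cycle 1 → 0 → 1: weight = 10, length = 2, mean = 10/2 ≈ 5.000
Minimum mean = 3.000, attained e.g. along the cycle 0 → 0 with weight 3 and length 1. So λ(A) = 3/1 = 3.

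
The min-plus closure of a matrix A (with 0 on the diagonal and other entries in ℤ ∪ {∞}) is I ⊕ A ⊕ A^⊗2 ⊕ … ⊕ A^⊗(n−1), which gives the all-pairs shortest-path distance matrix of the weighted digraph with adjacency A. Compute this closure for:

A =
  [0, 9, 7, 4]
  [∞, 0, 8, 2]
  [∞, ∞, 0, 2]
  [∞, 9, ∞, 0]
Closure =
  [0, 9, 7, 4]
  [∞, 0, 8, 2]
  [∞, 11, 0, 2]
  [∞, 9, 17, 0]

This is the Floyd-Warshall all-pairs shortest-path computation. For each intermediate vertex k = 0, 1, …, 3, update dist[i][j] ← min(dist[i][j], dist[i][k] + dist[k][j]). The final matrix gives, for each (i, j), the minimum total weight of any directed path from i to j (possibly empty when i = j).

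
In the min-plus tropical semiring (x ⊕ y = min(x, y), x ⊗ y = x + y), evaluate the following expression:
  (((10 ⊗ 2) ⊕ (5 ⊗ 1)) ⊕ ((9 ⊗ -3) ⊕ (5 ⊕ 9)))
(((10 ⊗ 2) ⊕ (5 ⊗ 1)) ⊕ ((9 ⊗ -3) ⊕ (5 ⊕ 9))) = 5

Expand innermost to outermost. Recall ⊕ takes the minimum of its arguments and ⊗ takes their sum. Working out the expression (((10 ⊗ 2) ⊕ (5 ⊗ 1)) ⊕ ((9 ⊗ -3) ⊕ (5 ⊕ 9))) gives 5.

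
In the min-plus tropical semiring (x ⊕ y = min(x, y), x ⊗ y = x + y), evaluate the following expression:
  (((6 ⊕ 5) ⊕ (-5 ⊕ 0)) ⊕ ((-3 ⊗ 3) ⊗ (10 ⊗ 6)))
(((6 ⊕ 5) ⊕ (-5 ⊕ 0)) ⊕ ((-3 ⊗ 3) ⊗ (10 ⊗ 6))) = -5

Expand innermost to outermost. Recall ⊕ takes the minimum of its arguments and ⊗ takes their sum. Working out the expression (((6 ⊕ 5) ⊕ (-5 ⊕ 0)) ⊕ ((-3 ⊗ 3) ⊗ (10 ⊗ 6))) gives -5.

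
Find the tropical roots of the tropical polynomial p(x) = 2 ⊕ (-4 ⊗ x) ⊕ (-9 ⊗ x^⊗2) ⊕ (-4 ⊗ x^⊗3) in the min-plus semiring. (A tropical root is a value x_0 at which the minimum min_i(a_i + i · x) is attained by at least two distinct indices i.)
Roots: {-5, 5, 6}

Each tropical root is a break point of the lower envelope of the lines y = a_i + i · x (there are 4 lines, with slopes 0, 1, ..., 3). Only the lines that attain the minimum somewhere contribute to roots; other lines are dominated. Here the surviving (envelope) indices are i = 3, i = 2, i = 1, i = 0.
Intersections between consecutive envelope lines give the roots: for adjacent envelope indices i < j the intersection is x = (a_i − a_j) / (j − i). Reading off the sorted break points: {-5, 5, 6}.
Verification: at each break x_0, at least two indices attain the minimum of min_i(a_i + i · x_0).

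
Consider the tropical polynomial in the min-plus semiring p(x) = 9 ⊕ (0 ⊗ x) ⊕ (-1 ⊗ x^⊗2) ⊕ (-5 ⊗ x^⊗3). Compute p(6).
p(6) = 6

A tropical monomial a ⊗ x^⊗i evaluates to a + i · x. Evaluating each term at x = 6:
  Term 0 contributes 9 + 0 · 6 = 9
  Term 1 contributes 0 + 1 · 6 = 6
  Term 2 contributes -1 + 2 · 6 = 11
  Term 3 contributes -5 + 3 · 6 = 13
p(6) = ⊕ of these = min[9, 6, 11, 13] = 6.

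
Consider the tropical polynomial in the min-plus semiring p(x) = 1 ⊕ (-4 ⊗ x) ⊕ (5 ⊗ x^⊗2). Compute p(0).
p(0) = -4

A tropical monomial a ⊗ x^⊗i evaluates to a + i · x. Evaluating each term at x = 0:
  Term 0 contributes 1 + 0 · 0 = 1
  Term 1 contributes -4 + 1 · 0 = -4
  Term 2 contributes 5 + 2 · 0 = 5
p(0) = ⊕ of these = min[1, -4, 5] = -4.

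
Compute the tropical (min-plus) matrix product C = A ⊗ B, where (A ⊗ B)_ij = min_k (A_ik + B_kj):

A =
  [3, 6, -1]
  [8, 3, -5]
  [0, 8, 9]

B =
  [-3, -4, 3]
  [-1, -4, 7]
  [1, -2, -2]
A ⊗ B =
  [0, -3, -3]
  [-4, -7, -7]
  [-3, -4, 3]

Apply the min-plus product entry-by-entry:
  C[0][0] = min over k of (A[0][0] + B[0][0] = 3 + -3 = 0, A[0][1] + B[1][0] = 6 + -1 = 5, A[0][2] + B[2][0] = -1 + 1 = 0) = 0 (attained at k = 0)
  C[0][1] = min over k of (A[0][0] + B[0][1] = 3 + -4 = -1, A[0][1] + B[1][1] = 6 + -4 = 2, A[0][2] + B[2][1] = -1 + -2 = -3) = -3 (attained at k = 2)
  C[0][2] = min over k of (A[0][0] + B[0][2] = 3 + 3 = 6, A[0][1] + B[1][2] = 6 + 7 = 13, A[0][2] + B[2][2] = -1 + -2 = -3) = -3 (attained at k = 2)
  C[1][0] = min over k of (A[1][0] + B[0][0] = 8 + -3 = 5, A[1][1] + B[1][0] = 3 + -1 = 2, A[1][2] + B[2][0] = -5 + 1 = -4) = -4 (attained at k = 2)
  C[1][1] = min over k of (A[1][0] + B[0][1] = 8 + -4 = 4, A[1][1] + B[1][1] = 3 + -4 = -1, A[1][2] + B[2][1] = -5 + -2 = -7) = -7 (attained at k = 2)
  C[1][2] = min over k of (A[1][0] + B[0][2] = 8 + 3 = 11, A[1][1] + B[1][2] = 3 + 7 = 10, A[1][2] + B[2][2] = -5 + -2 = -7) = -7 (attained at k = 2)
  C[2][0] = min over k of (A[2][0] + B[0][0] = 0 + -3 = -3, A[2][1] + B[1][0] = 8 + -1 = 7, A[2][2] + B[2][0] = 9 + 1 = 10) = -3 (attained at k = 0)
  C[2][1] = min over k of (A[2][0] + B[0][1] = 0 + -4 = -4, A[2][1] + B[1][1] = 8 + -4 = 4, A[2][2] + B[2][1] = 9 + -2 = 7) = -4 (attained at k = 0)
  C[2][2] = min over k of (A[2][0] + B[0][2] = 0 + 3 = 3, A[2][1] + B[1][2] = 8 + 7 = 15, A[2][2] + B[2][2] = 9 + -2 = 7) = 3 (attained at k = 0)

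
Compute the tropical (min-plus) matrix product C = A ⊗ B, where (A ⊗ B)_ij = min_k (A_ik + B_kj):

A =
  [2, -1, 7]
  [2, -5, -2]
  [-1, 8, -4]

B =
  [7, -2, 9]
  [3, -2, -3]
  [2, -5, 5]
A ⊗ B =
  [2, -3, -4]
  [-2, -7, -8]
  [-2, -9, 1]

Apply the min-plus product entry-by-entry:
  C[0][0] = min over k of (A[0][0] + B[0][0] = 2 + 7 = 9, A[0][1] + B[1][0] = -1 + 3 = 2, A[0][2] + B[2][0] = 7 + 2 = 9) = 2 (attained at k = 1)
  C[0][1] = min over k of (A[0][0] + B[0][1] = 2 + -2 = 0, A[0][1] + B[1][1] = -1 + -2 = -3, A[0][2] + B[2][1] = 7 + -5 = 2) = -3 (attained at k = 1)
  C[0][2] = min over k of (A[0][0] + B[0][2] = 2 + 9 = 11, A[0][1] + B[1][2] = -1 + -3 = -4, A[0][2] + B[2][2] = 7 + 5 = 12) = -4 (attained at k = 1)
  C[1][0] = min over k of (A[1][0] + B[0][0] = 2 + 7 = 9, A[1][1] + B[1][0] = -5 + 3 = -2, A[1][2] + B[2][0] = -2 + 2 = 0) = -2 (attained at k = 1)
  C[1][1] = min over k of (A[1][0] + B[0][1] = 2 + -2 = 0, A[1][1] + B[1][1] = -5 + -2 = -7, A[1][2] + B[2][1] = -2 + -5 = -7) = -7 (attained at k = 1)
  C[1][2] = min over k of (A[1][0] + B[0][2] = 2 + 9 = 11, A[1][1] + B[1][2] = -5 + -3 = -8, A[1][2] + B[2][2] = -2 + 5 = 3) = -8 (attained at k = 1)
  C[2][0] = min over k of (A[2][0] + B[0][0] = -1 + 7 = 6, A[2][1] + B[1][0] = 8 + 3 = 11, A[2][2] + B[2][0] = -4 + 2 = -2) = -2 (attained at k = 2)
  C[2][1] = min over k of (A[2][0] + B[0][1] = -1 + -2 = -3, A[2][1] + B[1][1] = 8 + -2 = 6, A[2][2] + B[2][1] = -4 + -5 = -9) = -9 (attained at k = 2)
  C[2][2] = min over k of (A[2][0] + B[0][2] = -1 + 9 = 8, A[2][1] + B[1][2] = 8 + -3 = 5, A[2][2] + B[2][2] = -4 + 5 = 1) = 1 (attained at k = 2)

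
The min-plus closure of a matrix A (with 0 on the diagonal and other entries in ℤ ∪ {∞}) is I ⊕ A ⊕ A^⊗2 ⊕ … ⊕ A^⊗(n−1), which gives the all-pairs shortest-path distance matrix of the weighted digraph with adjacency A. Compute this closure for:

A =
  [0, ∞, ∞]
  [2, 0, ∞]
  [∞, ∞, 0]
Closure =
  [0, ∞, ∞]
  [2, 0, ∞]
  [∞, ∞, 0]

This is the Floyd-Warshall all-pairs shortest-path computation. For each intermediate vertex k = 0, 1, …, 2, update dist[i][j] ← min(dist[i][j], dist[i][k] + dist[k][j]). The final matrix gives, for each (i, j), the minimum total weight of any directed path from i to j (possibly empty when i = j).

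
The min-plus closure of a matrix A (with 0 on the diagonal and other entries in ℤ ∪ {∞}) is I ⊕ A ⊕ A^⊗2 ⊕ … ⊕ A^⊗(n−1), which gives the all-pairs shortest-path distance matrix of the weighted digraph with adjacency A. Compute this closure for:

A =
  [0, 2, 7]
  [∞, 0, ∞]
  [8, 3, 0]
Closure =
  [0, 2, 7]
  [∞, 0, ∞]
  [8, 3, 0]

This is the Floyd-Warshall all-pairs shortest-path computation. For each intermediate vertex k = 0, 1, …, 2, update dist[i][j] ← min(dist[i][j], dist[i][k] + dist[k][j]). The final matrix gives, for each (i, j), the minimum total weight of any directed path from i to j (possibly empty when i = j).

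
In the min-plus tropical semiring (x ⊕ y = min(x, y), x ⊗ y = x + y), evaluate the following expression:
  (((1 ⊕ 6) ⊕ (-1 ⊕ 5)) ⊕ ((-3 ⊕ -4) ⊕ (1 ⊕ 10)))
(((1 ⊕ 6) ⊕ (-1 ⊕ 5)) ⊕ ((-3 ⊕ -4) ⊕ (1 ⊕ 10))) = -4

Expand innermost to outermost. Recall ⊕ takes the minimum of its arguments and ⊗ takes their sum. Working out the expression (((1 ⊕ 6) ⊕ (-1 ⊕ 5)) ⊕ ((-3 ⊕ -4) ⊕ (1 ⊕ 10))) gives -4.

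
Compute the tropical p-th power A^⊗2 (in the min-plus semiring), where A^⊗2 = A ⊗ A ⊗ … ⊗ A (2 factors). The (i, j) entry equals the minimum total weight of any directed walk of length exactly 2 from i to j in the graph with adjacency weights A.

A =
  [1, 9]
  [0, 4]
A^⊗2 =
  [2, 10]
  [1, 8]

Each entry (A^⊗2)_ij equals the minimum over all length-2 walks i = v_0 → v_1 → … → v_2 = j of Σ_t A[v_t][v_{t+1}]. For example, for (i, j) = (0, 1) we minimise over 2 possible intermediate vertex sequences; the minimum is 10, attained along the walk 0 → 0 → 1.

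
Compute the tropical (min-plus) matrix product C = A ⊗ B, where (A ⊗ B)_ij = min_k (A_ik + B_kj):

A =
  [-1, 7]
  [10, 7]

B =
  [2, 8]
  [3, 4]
A ⊗ B =
  [1, 7]
  [10, 11]

Apply the min-plus product entry-by-entry:
  C[0][0] = min over k of (A[0][0] + B[0][0] = -1 + 2 = 1, A[0][1] + B[1][0] = 7 + 3 = 10) = 1 (attained at k = 0)
  C[0][1] = min over k of (A[0][0] + B[0][1] = -1 + 8 = 7, A[0][1] + B[1][1] = 7 + 4 = 11) = 7 (attained at k = 0)
  C[1][0] = min over k of (A[1][0] + B[0][0] = 10 + 2 = 12, A[1][1] + B[1][0] = 7 + 3 = 10) = 10 (attained at k = 1)
  C[1][1] = min over k of (A[1][0] + B[0][1] = 10 + 8 = 18, A[1][1] + B[1][1] = 7 + 4 = 11) = 11 (attained at k = 1)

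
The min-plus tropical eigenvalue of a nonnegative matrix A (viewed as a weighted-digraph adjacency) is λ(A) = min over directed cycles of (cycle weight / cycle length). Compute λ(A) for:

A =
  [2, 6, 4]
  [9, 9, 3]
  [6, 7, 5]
λ(A) = 2

Enumerate directed cycles and compute their means (weight / length). Sample:
  cycle 0 → 0: weight = 2, length = 1, mean = 2/1 ≈ 2.000
  cycle 1 → 1: weight = 9, length = 1, mean = 9/1 ≈ 9.000
  cycle 2 → 2: weight = 5, length = 1, mean = 5/1 ≈ 5.000
  cycle 0 → 1 → 0: weight = 15, length = 2, mean = 15/2 ≈ 7.500
  cycle 0 → 2 → 0: weight = 10, length = 2, mean = 10/2 ≈ 5.000
  cycle 1 → 0 → 1: weight = 15, length = 2, mean = 15/2 ≈ 7.500
Minimum mean = 2.000, attained e.g. along the cycle 0 → 0 with weight 2 and length 1. So λ(A) = 2/1 = 2.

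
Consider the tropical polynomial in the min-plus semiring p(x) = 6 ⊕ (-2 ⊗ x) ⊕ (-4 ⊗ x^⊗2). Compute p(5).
p(5) = 3

A tropical monomial a ⊗ x^⊗i evaluates to a + i · x. Evaluating each term at x = 5:
  Term 0 contributes 6 + 0 · 5 = 6
  Term 1 contributes -2 + 1 · 5 = 3
  Term 2 contributes -4 + 2 · 5 = 6
p(5) = ⊕ of these = min[6, 3, 6] = 3.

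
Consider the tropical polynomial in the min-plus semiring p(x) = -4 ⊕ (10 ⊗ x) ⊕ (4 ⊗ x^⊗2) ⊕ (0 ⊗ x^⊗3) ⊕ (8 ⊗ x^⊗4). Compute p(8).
p(8) = -4

A tropical monomial a ⊗ x^⊗i evaluates to a + i · x. Evaluating each term at x = 8:
  Term 0 contributes -4 + 0 · 8 = -4
  Term 1 contributes 10 + 1 · 8 = 18
  Term 2 contributes 4 + 2 · 8 = 20
  Term 3 contributes 0 + 3 · 8 = 24
  Term 4 contributes 8 + 4 · 8 = 40
p(8) = ⊕ of these = min[-4, 18, 20, 24, 40] = -4.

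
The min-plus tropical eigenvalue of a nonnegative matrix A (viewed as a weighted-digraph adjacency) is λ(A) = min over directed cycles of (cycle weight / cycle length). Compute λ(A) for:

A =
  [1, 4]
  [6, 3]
λ(A) = 1

Enumerate directed cycles and compute their means (weight / length). Sample:
  cycle 0 → 0: weight = 1, length = 1, mean = 1/1 ≈ 1.000
  cycle 1 → 1: weight = 3, length = 1, mean = 3/1 ≈ 3.000
  cycle 0 → 1 → 0: weight = 10, length = 2, mean = 10/2 ≈ 5.000
  cycle 1 → 0 → 1: weight = 10, length = 2, mean = 10/2 ≈ 5.000
Minimum mean = 1.000, attained e.g. along the cycle 0 → 0 with weight 1 and length 1. So λ(A) = 1/1 = 1.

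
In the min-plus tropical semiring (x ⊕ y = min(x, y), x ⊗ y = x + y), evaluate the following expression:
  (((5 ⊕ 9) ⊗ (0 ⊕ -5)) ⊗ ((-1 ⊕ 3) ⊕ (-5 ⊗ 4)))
(((5 ⊕ 9) ⊗ (0 ⊕ -5)) ⊗ ((-1 ⊕ 3) ⊕ (-5 ⊗ 4))) = -1

Expand innermost to outermost. Recall ⊕ takes the minimum of its arguments and ⊗ takes their sum. Working out the expression (((5 ⊕ 9) ⊗ (0 ⊕ -5)) ⊗ ((-1 ⊕ 3) ⊕ (-5 ⊗ 4))) gives -1.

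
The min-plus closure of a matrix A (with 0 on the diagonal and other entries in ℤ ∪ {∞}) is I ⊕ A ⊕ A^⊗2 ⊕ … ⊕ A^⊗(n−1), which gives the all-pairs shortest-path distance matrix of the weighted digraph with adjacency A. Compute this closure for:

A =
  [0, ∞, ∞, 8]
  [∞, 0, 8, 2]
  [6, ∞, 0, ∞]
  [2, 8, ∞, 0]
Closure =
  [0, 16, 24, 8]
  [4, 0, 8, 2]
  [6, 22, 0, 14]
  [2, 8, 16, 0]

This is the Floyd-Warshall all-pairs shortest-path computation. For each intermediate vertex k = 0, 1, …, 3, update dist[i][j] ← min(dist[i][j], dist[i][k] + dist[k][j]). The final matrix gives, for each (i, j), the minimum total weight of any directed path from i to j (possibly empty when i = j).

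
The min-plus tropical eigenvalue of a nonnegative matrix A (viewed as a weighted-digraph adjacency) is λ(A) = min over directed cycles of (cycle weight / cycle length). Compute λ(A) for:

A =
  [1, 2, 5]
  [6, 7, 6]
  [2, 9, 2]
λ(A) = 1

Enumerate directed cycles and compute their means (weight / length). Sample:
  cycle 0 → 0: weight = 1, length = 1, mean = 1/1 ≈ 1.000
  cycle 1 → 1: weight = 7, length = 1, mean = 7/1 ≈ 7.000
  cycle 2 → 2: weight = 2, length = 1, mean = 2/1 ≈ 2.000
  cycle 0 → 1 → 0: weight = 8, length = 2, mean = 8/2 ≈ 4.000
  cycle 0 → 2 → 0: weight = 7, length = 2, mean = 7/2 ≈ 3.500
  cycle 1 → 0 → 1: weight = 8, length = 2, mean = 8/2 ≈ 4.000
Minimum mean = 1.000, attained e.g. along the cycle 0 → 0 with weight 1 and length 1. So λ(A) = 1/1 = 1.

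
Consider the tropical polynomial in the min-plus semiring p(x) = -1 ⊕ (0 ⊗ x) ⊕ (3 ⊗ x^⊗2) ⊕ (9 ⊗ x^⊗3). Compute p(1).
p(1) = -1

A tropical monomial a ⊗ x^⊗i evaluates to a + i · x. Evaluating each term at x = 1:
  Term 0 contributes -1 + 0 · 1 = -1
  Term 1 contributes 0 + 1 · 1 = 1
  Term 2 contributes 3 + 2 · 1 = 5
  Term 3 contributes 9 + 3 · 1 = 12
p(1) = ⊕ of these = min[-1, 1, 5, 12] = -1.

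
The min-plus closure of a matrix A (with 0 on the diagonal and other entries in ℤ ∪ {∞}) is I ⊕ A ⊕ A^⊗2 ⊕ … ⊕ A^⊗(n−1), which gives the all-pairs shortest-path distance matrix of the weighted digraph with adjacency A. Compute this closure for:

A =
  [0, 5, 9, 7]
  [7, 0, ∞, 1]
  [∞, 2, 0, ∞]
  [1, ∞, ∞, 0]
Closure =
  [0, 5, 9, 6]
  [2, 0, 11, 1]
  [4, 2, 0, 3]
  [1, 6, 10, 0]

This is the Floyd-Warshall all-pairs shortest-path computation. For each intermediate vertex k = 0, 1, …, 3, update dist[i][j] ← min(dist[i][j], dist[i][k] + dist[k][j]). The final matrix gives, for each (i, j), the minimum total weight of any directed path from i to j (possibly empty when i = j).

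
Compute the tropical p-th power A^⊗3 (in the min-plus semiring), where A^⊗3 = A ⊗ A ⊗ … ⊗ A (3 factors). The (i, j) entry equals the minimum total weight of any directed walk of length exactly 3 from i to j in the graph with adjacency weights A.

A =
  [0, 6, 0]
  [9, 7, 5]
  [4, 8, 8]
A^⊗3 =
  [0, 6, 0]
  [9, 15, 9]
  [4, 10, 4]

Each entry (A^⊗3)_ij equals the minimum over all length-3 walks i = v_0 → v_1 → … → v_3 = j of Σ_t A[v_t][v_{t+1}]. For example, for (i, j) = (0, 2) we minimise over 9 possible intermediate vertex sequences; the minimum is 0, attained along the walk 0 → 0 → 0 → 2.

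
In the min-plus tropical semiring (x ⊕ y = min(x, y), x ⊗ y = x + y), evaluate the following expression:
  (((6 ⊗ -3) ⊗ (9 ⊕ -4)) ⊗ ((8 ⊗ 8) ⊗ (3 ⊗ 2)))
(((6 ⊗ -3) ⊗ (9 ⊕ -4)) ⊗ ((8 ⊗ 8) ⊗ (3 ⊗ 2))) = 20

Expand innermost to outermost. Recall ⊕ takes the minimum of its arguments and ⊗ takes their sum. Working out the expression (((6 ⊗ -3) ⊗ (9 ⊕ -4)) ⊗ ((8 ⊗ 8) ⊗ (3 ⊗ 2))) gives 20.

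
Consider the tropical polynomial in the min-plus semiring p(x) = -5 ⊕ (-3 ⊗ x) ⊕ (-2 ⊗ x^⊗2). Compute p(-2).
p(-2) = -6

A tropical monomial a ⊗ x^⊗i evaluates to a + i · x. Evaluating each term at x = -2:
  Term 0 contributes -5 + 0 · -2 = -5
  Term 1 contributes -3 + 1 · -2 = -5
  Term 2 contributes -2 + 2 · -2 = -6
p(-2) = ⊕ of these = min[-5, -5, -6] = -6.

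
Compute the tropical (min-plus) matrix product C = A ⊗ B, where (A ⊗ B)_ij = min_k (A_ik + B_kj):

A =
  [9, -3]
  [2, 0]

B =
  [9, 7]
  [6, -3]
A ⊗ B =
  [3, -6]
  [6, -3]

Apply the min-plus product entry-by-entry:
  C[0][0] = min over k of (A[0][0] + B[0][0] = 9 + 9 = 18, A[0][1] + B[1][0] = -3 + 6 = 3) = 3 (attained at k = 1)
  C[0][1] = min over k of (A[0][0] + B[0][1] = 9 + 7 = 16, A[0][1] + B[1][1] = -3 + -3 = -6) = -6 (attained at k = 1)
  C[1][0] = min over k of (A[1][0] + B[0][0] = 2 + 9 = 11, A[1][1] + B[1][0] = 0 + 6 = 6) = 6 (attained at k = 1)
  C[1][1] = min over k of (A[1][0] + B[0][1] = 2 + 7 = 9, A[1][1] + B[1][1] = 0 + -3 = -3) = -3 (attained at k = 1)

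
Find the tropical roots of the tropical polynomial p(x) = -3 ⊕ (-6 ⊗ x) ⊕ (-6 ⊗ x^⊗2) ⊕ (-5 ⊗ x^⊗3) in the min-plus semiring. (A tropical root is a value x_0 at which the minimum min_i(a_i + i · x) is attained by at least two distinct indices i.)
Roots: {-1, 0, 3}

Each tropical root is a break point of the lower envelope of the lines y = a_i + i · x (there are 4 lines, with slopes 0, 1, ..., 3). Only the lines that attain the minimum somewhere contribute to roots; other lines are dominated. Here the surviving (envelope) indices are i = 3, i = 2, i = 1, i = 0.
Intersections between consecutive envelope lines give the roots: for adjacent envelope indices i < j the intersection is x = (a_i − a_j) / (j − i). Reading off the sorted break points: {-1, 0, 3}.
Verification: at each break x_0, at least two indices attain the minimum of min_i(a_i + i · x_0).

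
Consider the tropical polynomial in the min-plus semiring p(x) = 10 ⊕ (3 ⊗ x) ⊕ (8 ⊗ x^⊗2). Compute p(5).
p(5) = 8

A tropical monomial a ⊗ x^⊗i evaluates to a + i · x. Evaluating each term at x = 5:
  Term 0 contributes 10 + 0 · 5 = 10
  Term 1 contributes 3 + 1 · 5 = 8
  Term 2 contributes 8 + 2 · 5 = 18
p(5) = ⊕ of these = min[10, 8, 18] = 8.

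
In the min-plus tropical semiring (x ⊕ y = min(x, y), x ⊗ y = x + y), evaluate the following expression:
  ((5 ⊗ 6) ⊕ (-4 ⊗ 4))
((5 ⊗ 6) ⊕ (-4 ⊗ 4)) = 0

Expand innermost to outermost. Recall ⊕ takes the minimum of its arguments and ⊗ takes their sum. Working out the expression ((5 ⊗ 6) ⊕ (-4 ⊗ 4)) gives 0.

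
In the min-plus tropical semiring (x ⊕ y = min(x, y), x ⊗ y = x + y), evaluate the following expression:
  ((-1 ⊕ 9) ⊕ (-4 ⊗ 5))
((-1 ⊕ 9) ⊕ (-4 ⊗ 5)) = -1

Expand innermost to outermost. Recall ⊕ takes the minimum of its arguments and ⊗ takes their sum. Working out the expression ((-1 ⊕ 9) ⊕ (-4 ⊗ 5)) gives -1.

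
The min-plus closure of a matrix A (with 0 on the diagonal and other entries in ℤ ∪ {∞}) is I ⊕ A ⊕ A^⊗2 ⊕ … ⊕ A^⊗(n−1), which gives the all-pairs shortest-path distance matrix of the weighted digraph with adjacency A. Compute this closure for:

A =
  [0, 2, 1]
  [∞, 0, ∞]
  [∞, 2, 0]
Closure =
  [0, 2, 1]
  [∞, 0, ∞]
  [∞, 2, 0]

This is the Floyd-Warshall all-pairs shortest-path computation. For each intermediate vertex k = 0, 1, …, 2, update dist[i][j] ← min(dist[i][j], dist[i][k] + dist[k][j]). The final matrix gives, for each (i, j), the minimum total weight of any directed path from i to j (possibly empty when i = j).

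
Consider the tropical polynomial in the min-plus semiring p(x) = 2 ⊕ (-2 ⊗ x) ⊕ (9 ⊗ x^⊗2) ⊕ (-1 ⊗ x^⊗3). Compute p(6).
p(6) = 2

A tropical monomial a ⊗ x^⊗i evaluates to a + i · x. Evaluating each term at x = 6:
  Term 0 contributes 2 + 0 · 6 = 2
  Term 1 contributes -2 + 1 · 6 = 4
  Term 2 contributes 9 + 2 · 6 = 21
  Term 3 contributes -1 + 3 · 6 = 17
p(6) = ⊕ of these = min[2, 4, 21, 17] = 2.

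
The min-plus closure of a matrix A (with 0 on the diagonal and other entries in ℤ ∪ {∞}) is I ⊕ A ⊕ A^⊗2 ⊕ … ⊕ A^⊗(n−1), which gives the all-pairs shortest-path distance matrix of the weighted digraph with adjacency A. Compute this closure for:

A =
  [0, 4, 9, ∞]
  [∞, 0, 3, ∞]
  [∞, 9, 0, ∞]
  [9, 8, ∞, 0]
Closure =
  [0, 4, 7, ∞]
  [∞, 0, 3, ∞]
  [∞, 9, 0, ∞]
  [9, 8, 11, 0]

This is the Floyd-Warshall all-pairs shortest-path computation. For each intermediate vertex k = 0, 1, …, 3, update dist[i][j] ← min(dist[i][j], dist[i][k] + dist[k][j]). The final matrix gives, for each (i, j), the minimum total weight of any directed path from i to j (possibly empty when i = j).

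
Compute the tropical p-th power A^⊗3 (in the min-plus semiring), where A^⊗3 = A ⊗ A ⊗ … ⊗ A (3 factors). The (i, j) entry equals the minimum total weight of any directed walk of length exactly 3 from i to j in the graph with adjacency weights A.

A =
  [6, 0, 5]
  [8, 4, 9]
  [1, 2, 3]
A^⊗3 =
  [9, 6, 11]
  [13, 10, 15]
  [7, 4, 9]

Each entry (A^⊗3)_ij equals the minimum over all length-3 walks i = v_0 → v_1 → … → v_3 = j of Σ_t A[v_t][v_{t+1}]. For example, for (i, j) = (0, 2) we minimise over 9 possible intermediate vertex sequences; the minimum is 11, attained along the walk 0 → 2 → 0 → 2.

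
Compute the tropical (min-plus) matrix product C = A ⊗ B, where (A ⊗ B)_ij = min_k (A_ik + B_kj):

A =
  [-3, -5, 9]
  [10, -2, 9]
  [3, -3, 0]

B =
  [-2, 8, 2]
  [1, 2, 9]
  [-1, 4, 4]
A ⊗ B =
  [-5, -3, -1]
  [-1, 0, 7]
  [-2, -1, 4]

Apply the min-plus product entry-by-entry:
  C[0][0] = min over k of (A[0][0] + B[0][0] = -3 + -2 = -5, A[0][1] + B[1][0] = -5 + 1 = -4, A[0][2] + B[2][0] = 9 + -1 = 8) = -5 (attained at k = 0)
  C[0][1] = min over k of (A[0][0] + B[0][1] = -3 + 8 = 5, A[0][1] + B[1][1] = -5 + 2 = -3, A[0][2] + B[2][1] = 9 + 4 = 13) = -3 (attained at k = 1)
  C[0][2] = min over k of (A[0][0] + B[0][2] = -3 + 2 = -1, A[0][1] + B[1][2] = -5 + 9 = 4, A[0][2] + B[2][2] = 9 + 4 = 13) = -1 (attained at k = 0)
  C[1][0] = min over k of (A[1][0] + B[0][0] = 10 + -2 = 8, A[1][1] + B[1][0] = -2 + 1 = -1, A[1][2] + B[2][0] = 9 + -1 = 8) = -1 (attained at k = 1)
  C[1][1] = min over k of (A[1][0] + B[0][1] = 10 + 8 = 18, A[1][1] + B[1][1] = -2 + 2 = 0, A[1][2] + B[2][1] = 9 + 4 = 13) = 0 (attained at k = 1)
  C[1][2] = min over k of (A[1][0] + B[0][2] = 10 + 2 = 12, A[1][1] + B[1][2] = -2 + 9 = 7, A[1][2] + B[2][2] = 9 + 4 = 13) = 7 (attained at k = 1)
  C[2][0] = min over k of (A[2][0] + B[0][0] = 3 + -2 = 1, A[2][1] + B[1][0] = -3 + 1 = -2, A[2][2] + B[2][0] = 0 + -1 = -1) = -2 (attained at k = 1)
  C[2][1] = min over k of (A[2][0] + B[0][1] = 3 + 8 = 11, A[2][1] + B[1][1] = -3 + 2 = -1, A[2][2] + B[2][1] = 0 + 4 = 4) = -1 (attained at k = 1)
  C[2][2] = min over k of (A[2][0] + B[0][2] = 3 + 2 = 5, A[2][1] + B[1][2] = -3 + 9 = 6, A[2][2] + B[2][2] = 0 + 4 = 4) = 4 (attained at k = 2)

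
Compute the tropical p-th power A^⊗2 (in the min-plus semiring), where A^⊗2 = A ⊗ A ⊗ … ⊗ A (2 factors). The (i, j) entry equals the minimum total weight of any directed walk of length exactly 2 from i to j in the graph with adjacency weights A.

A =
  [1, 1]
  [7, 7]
A^⊗2 =
  [2, 2]
  [8, 8]

Each entry (A^⊗2)_ij equals the minimum over all length-2 walks i = v_0 → v_1 → … → v_2 = j of Σ_t A[v_t][v_{t+1}]. For example, for (i, j) = (0, 1) we minimise over 2 possible intermediate vertex sequences; the minimum is 2, attained along the walk 0 → 0 → 1.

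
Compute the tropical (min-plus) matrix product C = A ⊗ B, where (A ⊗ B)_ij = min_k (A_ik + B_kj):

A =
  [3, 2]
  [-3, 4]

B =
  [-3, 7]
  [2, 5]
A ⊗ B =
  [0, 7]
  [-6, 4]

Apply the min-plus product entry-by-entry:
  C[0][0] = min over k of (A[0][0] + B[0][0] = 3 + -3 = 0, A[0][1] + B[1][0] = 2 + 2 = 4) = 0 (attained at k = 0)
  C[0][1] = min over k of (A[0][0] + B[0][1] = 3 + 7 = 10, A[0][1] + B[1][1] = 2 + 5 = 7) = 7 (attained at k = 1)
  C[1][0] = min over k of (A[1][0] + B[0][0] = -3 + -3 = -6, A[1][1] + B[1][0] = 4 + 2 = 6) = -6 (attained at k = 0)
  C[1][1] = min over k of (A[1][0] + B[0][1] = -3 + 7 = 4, A[1][1] + B[1][1] = 4 + 5 = 9) = 4 (attained at k = 0)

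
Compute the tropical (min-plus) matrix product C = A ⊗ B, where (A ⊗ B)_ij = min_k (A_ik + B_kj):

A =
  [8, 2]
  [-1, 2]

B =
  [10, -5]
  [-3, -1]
A ⊗ B =
  [-1, 1]
  [-1, -6]

Apply the min-plus product entry-by-entry:
  C[0][0] = min over k of (A[0][0] + B[0][0] = 8 + 10 = 18, A[0][1] + B[1][0] = 2 + -3 = -1) = -1 (attained at k = 1)
  C[0][1] = min over k of (A[0][0] + B[0][1] = 8 + -5 = 3, A[0][1] + B[1][1] = 2 + -1 = 1) = 1 (attained at k = 1)
  C[1][0] = min over k of (A[1][0] + B[0][0] = -1 + 10 = 9, A[1][1] + B[1][0] = 2 + -3 = -1) = -1 (attained at k = 1)
  C[1][1] = min over k of (A[1][0] + B[0][1] = -1 + -5 = -6, A[1][1] + B[1][1] = 2 + -1 = 1) = -6 (attained at k = 0)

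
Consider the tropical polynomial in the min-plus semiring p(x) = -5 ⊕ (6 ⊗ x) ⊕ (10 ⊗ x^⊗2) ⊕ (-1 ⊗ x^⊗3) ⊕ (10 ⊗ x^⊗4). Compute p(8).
p(8) = -5

A tropical monomial a ⊗ x^⊗i evaluates to a + i · x. Evaluating each term at x = 8:
  Term 0 contributes -5 + 0 · 8 = -5
  Term 1 contributes 6 + 1 · 8 = 14
  Term 2 contributes 10 + 2 · 8 = 26
  Term 3 contributes -1 + 3 · 8 = 23
  Term 4 contributes 10 + 4 · 8 = 42
p(8) = ⊕ of these = min[-5, 14, 26, 23, 42] = -5.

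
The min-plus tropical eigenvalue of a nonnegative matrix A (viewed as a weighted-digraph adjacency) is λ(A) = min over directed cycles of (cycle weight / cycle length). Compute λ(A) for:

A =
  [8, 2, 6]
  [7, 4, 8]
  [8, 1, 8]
λ(A) = 4

Enumerate directed cycles and compute their means (weight / length). Sample:
  cycle 0 → 0: weight = 8, length = 1, mean = 8/1 ≈ 8.000
  cycle 1 → 1: weight = 4, length = 1, mean = 4/1 ≈ 4.000
  cycle 2 → 2: weight = 8, length = 1, mean = 8/1 ≈ 8.000
  cycle 0 → 1 → 0: weight = 9, length = 2, mean = 9/2 ≈ 4.500
  cycle 0 → 2 → 0: weight = 14, length = 2, mean = 14/2 ≈ 7.000
  cycle 1 → 0 → 1: weight = 9, length = 2, mean = 9/2 ≈ 4.500
Minimum mean = 4.000, attained e.g. along the cycle 1 → 1 with weight 4 and length 1. So λ(A) = 4/1 = 4.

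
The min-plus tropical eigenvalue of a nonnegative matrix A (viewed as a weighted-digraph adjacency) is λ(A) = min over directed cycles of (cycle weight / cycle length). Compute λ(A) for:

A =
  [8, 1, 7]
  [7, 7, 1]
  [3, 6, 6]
λ(A) = 5/3

Enumerate directed cycles and compute their means (weight / length). Sample:
  cycle 0 → 0: weight = 8, length = 1, mean = 8/1 ≈ 8.000
  cycle 1 → 1: weight = 7, length = 1, mean = 7/1 ≈ 7.000
  cycle 2 → 2: weight = 6, length = 1, mean = 6/1 ≈ 6.000
  cycle 0 → 1 → 0: weight = 8, length = 2, mean = 8/2 ≈ 4.000
  cycle 0 → 2 → 0: weight = 10, length = 2, mean = 10/2 ≈ 5.000
  cycle 1 → 0 → 1: weight = 8, length = 2, mean = 8/2 ≈ 4.000
Minimum mean = 1.667, attained e.g. along the cycle 0 → 1 → 2 → 0 with weight 5 and length 3. So λ(A) = 5/3 = 5/3.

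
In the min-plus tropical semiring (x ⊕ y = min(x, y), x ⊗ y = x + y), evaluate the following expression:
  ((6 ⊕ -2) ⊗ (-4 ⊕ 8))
((6 ⊕ -2) ⊗ (-4 ⊕ 8)) = -6

Expand innermost to outermost. Recall ⊕ takes the minimum of its arguments and ⊗ takes their sum. Working out the expression ((6 ⊕ -2) ⊗ (-4 ⊕ 8)) gives -6.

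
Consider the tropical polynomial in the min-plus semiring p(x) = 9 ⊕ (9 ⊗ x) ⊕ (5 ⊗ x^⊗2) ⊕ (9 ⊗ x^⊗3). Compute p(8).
p(8) = 9

A tropical monomial a ⊗ x^⊗i evaluates to a + i · x. Evaluating each term at x = 8:
  Term 0 contributes 9 + 0 · 8 = 9
  Term 1 contributes 9 + 1 · 8 = 17
  Term 2 contributes 5 + 2 · 8 = 21
  Term 3 contributes 9 + 3 · 8 = 33
p(8) = ⊕ of these = min[9, 17, 21, 33] = 9.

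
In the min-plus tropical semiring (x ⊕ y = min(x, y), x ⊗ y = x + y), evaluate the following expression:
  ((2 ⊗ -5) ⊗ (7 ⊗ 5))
((2 ⊗ -5) ⊗ (7 ⊗ 5)) = 9

Expand innermost to outermost. Recall ⊕ takes the minimum of its arguments and ⊗ takes their sum. Working out the expression ((2 ⊗ -5) ⊗ (7 ⊗ 5)) gives 9.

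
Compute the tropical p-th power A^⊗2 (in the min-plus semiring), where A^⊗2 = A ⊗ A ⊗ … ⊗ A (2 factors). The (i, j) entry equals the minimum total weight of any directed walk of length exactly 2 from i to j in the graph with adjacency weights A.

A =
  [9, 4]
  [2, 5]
A^⊗2 =
  [6, 9]
  [7, 6]

Each entry (A^⊗2)_ij equals the minimum over all length-2 walks i = v_0 → v_1 → … → v_2 = j of Σ_t A[v_t][v_{t+1}]. For example, for (i, j) = (0, 1) we minimise over 2 possible intermediate vertex sequences; the minimum is 9, attained along the walk 0 → 1 → 1.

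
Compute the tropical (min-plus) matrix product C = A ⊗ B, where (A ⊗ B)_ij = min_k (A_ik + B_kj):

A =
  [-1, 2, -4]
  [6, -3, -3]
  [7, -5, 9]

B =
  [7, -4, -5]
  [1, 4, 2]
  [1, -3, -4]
A ⊗ B =
  [-3, -7, -8]
  [-2, -6, -7]
  [-4, -1, -3]

Apply the min-plus product entry-by-entry:
  C[0][0] = min over k of (A[0][0] + B[0][0] = -1 + 7 = 6, A[0][1] + B[1][0] = 2 + 1 = 3, A[0][2] + B[2][0] = -4 + 1 = -3) = -3 (attained at k = 2)
  C[0][1] = min over k of (A[0][0] + B[0][1] = -1 + -4 = -5, A[0][1] + B[1][1] = 2 + 4 = 6, A[0][2] + B[2][1] = -4 + -3 = -7) = -7 (attained at k = 2)
  C[0][2] = min over k of (A[0][0] + B[0][2] = -1 + -5 = -6, A[0][1] + B[1][2] = 2 + 2 = 4, A[0][2] + B[2][2] = -4 + -4 = -8) = -8 (attained at k = 2)
  C[1][0] = min over k of (A[1][0] + B[0][0] = 6 + 7 = 13, A[1][1] + B[1][0] = -3 + 1 = -2, A[1][2] + B[2][0] = -3 + 1 = -2) = -2 (attained at k = 1)
  C[1][1] = min over k of (A[1][0] + B[0][1] = 6 + -4 = 2, A[1][1] + B[1][1] = -3 + 4 = 1, A[1][2] + B[2][1] = -3 + -3 = -6) = -6 (attained at k = 2)
  C[1][2] = min over k of (A[1][0] + B[0][2] = 6 + -5 = 1, A[1][1] + B[1][2] = -3 + 2 = -1, A[1][2] + B[2][2] = -3 + -4 = -7) = -7 (attained at k = 2)
  C[2][0] = min over k of (A[2][0] + B[0][0] = 7 + 7 = 14, A[2][1] + B[1][0] = -5 + 1 = -4, A[2][2] + B[2][0] = 9 + 1 = 10) = -4 (attained at k = 1)
  C[2][1] = min over k of (A[2][0] + B[0][1] = 7 + -4 = 3, A[2][1] + B[1][1] = -5 + 4 = -1, A[2][2] + B[2][1] = 9 + -3 = 6) = -1 (attained at k = 1)
  C[2][2] = min over k of (A[2][0] + B[0][2] = 7 + -5 = 2, A[2][1] + B[1][2] = -5 + 2 = -3, A[2][2] + B[2][2] = 9 + -4 = 5) = -3 (attained at k = 1)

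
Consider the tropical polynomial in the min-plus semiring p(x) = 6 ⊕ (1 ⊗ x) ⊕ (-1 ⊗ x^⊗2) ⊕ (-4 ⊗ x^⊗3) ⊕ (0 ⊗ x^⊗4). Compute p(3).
p(3) = 4

A tropical monomial a ⊗ x^⊗i evaluates to a + i · x. Evaluating each term at x = 3:
  Term 0 contributes 6 + 0 · 3 = 6
  Term 1 contributes 1 + 1 · 3 = 4
  Term 2 contributes -1 + 2 · 3 = 5
  Term 3 contributes -4 + 3 · 3 = 5
  Term 4 contributes 0 + 4 · 3 = 12
p(3) = ⊕ of these = min[6, 4, 5, 5, 12] = 4.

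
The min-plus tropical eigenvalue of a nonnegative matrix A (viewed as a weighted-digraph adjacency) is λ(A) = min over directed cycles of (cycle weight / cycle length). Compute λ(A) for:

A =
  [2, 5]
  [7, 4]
λ(A) = 2

Enumerate directed cycles and compute their means (weight / length). Sample:
  cycle 0 → 0: weight = 2, length = 1, mean = 2/1 ≈ 2.000
  cycle 1 → 1: weight = 4, length = 1, mean = 4/1 ≈ 4.000
  cycle 0 → 1 → 0: weight = 12, length = 2, mean = 12/2 ≈ 6.000
  cycle 1 → 0 → 1: weight = 12, length = 2, mean = 12/2 ≈ 6.000
Minimum mean = 2.000, attained e.g. along the cycle 0 → 0 with weight 2 and length 1. So λ(A) = 2/1 = 2.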